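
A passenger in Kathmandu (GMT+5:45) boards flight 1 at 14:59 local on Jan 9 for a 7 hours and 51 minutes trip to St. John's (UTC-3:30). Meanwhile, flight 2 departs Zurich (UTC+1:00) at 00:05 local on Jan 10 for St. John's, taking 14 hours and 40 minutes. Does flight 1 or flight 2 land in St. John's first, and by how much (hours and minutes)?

Flight 1 in UTC: 14:59 − 5:45 = 09:14 on Jan 9.
+7 hours 51 minutes → arrive 17:05 UTC on Jan 9.
Flight 2 in UTC: 00:05 − 1:00 = 23:05 on Jan 9.
+14 hours and 40 minutes → arrive 13:45 UTC on Jan 10.
Flight 1 lands earlier by 20 hours 40 minutes.

the first, by 20 hours 40 minutes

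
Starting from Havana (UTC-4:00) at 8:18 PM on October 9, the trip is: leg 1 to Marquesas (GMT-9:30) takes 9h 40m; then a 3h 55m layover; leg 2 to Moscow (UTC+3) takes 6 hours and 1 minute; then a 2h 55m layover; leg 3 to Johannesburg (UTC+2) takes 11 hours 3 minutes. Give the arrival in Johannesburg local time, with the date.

11:52 AM on October 11

Convert departure to UTC: 8:18 PM + 4:00 = 12:18 AM UTC on Oct 10.
Add 9 hours 40 minutes leg 1 → 9:58 AM UTC.
Add 3 hours 55 minutes layover in Marquesas → 1:53 PM UTC.
Add 6 hours and 1 minute leg 2 → 7:54 PM UTC.
Add 2 hours 55 minutes layover in Moscow → 10:49 PM UTC.
Add 11 hours and 3 minutes leg 3 → 9:52 AM UTC (Oct 11).
Johannesburg is UTC+2:00, so local arrival = 9:52 AM + 2:00 = 11:52 AM on Oct 11.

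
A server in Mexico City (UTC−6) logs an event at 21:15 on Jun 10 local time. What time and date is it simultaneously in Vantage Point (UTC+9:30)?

Vantage Point is 15:30 ahead of Mexico City.
Shift by the zone difference: 21:15 + 15:30 = 12:45 on Jun 11 in Vantage Point.

12:45 on June 11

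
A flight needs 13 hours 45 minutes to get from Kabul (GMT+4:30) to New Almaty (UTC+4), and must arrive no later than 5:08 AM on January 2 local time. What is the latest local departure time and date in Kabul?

3:53 PM on Jan 1

Target arrival in UTC: 5:08 AM − 4:00 = 1:08 AM on Jan 2.
Subtract 13 hours and 45 minutes → departure 11:23 AM UTC on Jan 1.
Kabul is UTC+4:30: 11:23 AM + 4:30 = 3:53 PM on Jan 1.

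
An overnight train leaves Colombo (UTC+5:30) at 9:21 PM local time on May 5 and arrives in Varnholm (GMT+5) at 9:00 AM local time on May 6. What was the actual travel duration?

Varnholm is 0:30 behind Colombo.
Clock-face elapsed time (ignoring zones) is 11 hours 39 minutes.
Actual elapsed = 11 hours 39 minutes + 0:30 = 12 hours 9 minutes.

12 hours 9 minutes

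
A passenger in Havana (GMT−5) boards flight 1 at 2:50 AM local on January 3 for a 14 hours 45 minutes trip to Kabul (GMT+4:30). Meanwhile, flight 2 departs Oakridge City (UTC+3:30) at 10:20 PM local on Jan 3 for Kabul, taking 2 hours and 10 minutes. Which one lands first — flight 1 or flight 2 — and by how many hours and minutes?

Flight 1 in UTC: 2:50 AM + 5:00 = 7:50 AM on Jan 3.
+14 hours and 45 minutes → arrive 10:35 PM UTC on Jan 3.
Flight 2 in UTC: 10:20 PM − 3:30 = 6:50 PM on Jan 3.
+2 hours 10 minutes → arrive 9:00 PM UTC on Jan 3.
Flight 2 lands earlier by 1 hour 35 minutes.

the second, by 1 hour 35 minutes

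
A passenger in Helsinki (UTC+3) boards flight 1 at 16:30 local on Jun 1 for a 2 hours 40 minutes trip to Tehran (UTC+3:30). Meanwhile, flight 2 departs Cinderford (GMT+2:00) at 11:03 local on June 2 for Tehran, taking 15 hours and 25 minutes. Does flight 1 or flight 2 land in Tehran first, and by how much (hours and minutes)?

the first, by 32 hours 18 minutes

Flight 1 in UTC: 16:30 − 3:00 = 13:30 on Jun 1.
+2 hours and 40 minutes → arrive 16:10 UTC on Jun 1.
Flight 2 in UTC: 11:03 − 2:00 = 09:03 on Jun 2.
+15 hours and 25 minutes → arrive 00:28 UTC on Jun 3.
Flight 1 lands earlier by 32 hours 18 minutes.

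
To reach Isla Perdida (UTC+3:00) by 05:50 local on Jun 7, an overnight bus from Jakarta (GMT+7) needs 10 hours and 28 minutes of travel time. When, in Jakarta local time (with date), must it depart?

23:22 on June 6

Target arrival in UTC: 05:50 − 3:00 = 02:50 on Jun 7.
Subtract 10 hours 28 minutes → departure 16:22 UTC on Jun 6.
Jakarta is UTC+7:00: 16:22 + 7:00 = 23:22 on Jun 6.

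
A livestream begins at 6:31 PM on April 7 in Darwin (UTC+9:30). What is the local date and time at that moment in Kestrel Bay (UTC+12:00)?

9:01 PM on April 7

In UTC: 6:31 PM − 9:30 = 9:01 AM on Apr 7.
Kestrel Bay is UTC+12:00: 9:01 AM + 12:00 = 9:01 PM on Apr 7.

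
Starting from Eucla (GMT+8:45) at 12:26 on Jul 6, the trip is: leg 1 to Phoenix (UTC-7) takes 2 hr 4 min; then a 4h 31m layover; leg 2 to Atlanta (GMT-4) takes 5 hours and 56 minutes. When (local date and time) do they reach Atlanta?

Convert departure to UTC: 12:26 − 8:45 = 03:41 UTC on Jul 6.
Add 2 hours and 4 minutes leg 1 → 05:45 UTC.
Add 4 hours 31 minutes layover in Phoenix → 10:16 UTC.
Add 5 hours 56 minutes leg 2 → 16:12 UTC.
Atlanta is UTC−4:00, so local arrival = 16:12 − 4:00 = 12:12 on Jul 6.

12:12 on July 6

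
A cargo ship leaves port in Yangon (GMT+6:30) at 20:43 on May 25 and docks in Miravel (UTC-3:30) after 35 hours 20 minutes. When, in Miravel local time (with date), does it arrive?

Convert departure to UTC: 20:43 − 6:30 = 14:13 UTC on May 25.
Add 35 hours 20 minutes travel time → 01:33 UTC (May 27).
Miravel is UTC−3:30, so local arrival = 01:33 − 3:30 = 22:03 on May 26.

22:03 on May 26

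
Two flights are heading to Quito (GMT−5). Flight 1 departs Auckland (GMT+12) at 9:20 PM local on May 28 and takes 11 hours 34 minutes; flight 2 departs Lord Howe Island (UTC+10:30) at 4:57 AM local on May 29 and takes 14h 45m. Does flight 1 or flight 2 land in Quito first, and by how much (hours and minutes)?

the first, by 12 hours 18 minutes

Flight 1 in UTC: 9:20 PM − 12:00 = 9:20 AM on May 28.
+11 hours and 34 minutes → arrive 8:54 PM UTC on May 28.
Flight 2 in UTC: 4:57 AM − 10:30 = 6:27 PM on May 28.
+14 hours 45 minutes → arrive 9:12 AM UTC on May 29.
Flight 1 lands earlier by 12 hours 18 minutes.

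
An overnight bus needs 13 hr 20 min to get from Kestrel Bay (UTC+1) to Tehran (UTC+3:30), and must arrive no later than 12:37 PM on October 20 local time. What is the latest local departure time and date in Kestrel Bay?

8:47 PM on Oct 19

Target arrival in UTC: 12:37 PM − 3:30 = 9:07 AM on Oct 20.
Subtract 13 hours 20 minutes → departure 7:47 PM UTC on Oct 19.
Kestrel Bay is UTC+1:00: 7:47 PM + 1:00 = 8:47 PM on Oct 19.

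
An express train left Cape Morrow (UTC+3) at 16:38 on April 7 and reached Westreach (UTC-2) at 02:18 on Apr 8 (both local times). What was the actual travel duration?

Departure in UTC: 16:38 − 3:00 = 13:38 on Apr 7.
Arrival in UTC: 02:18 + 2:00 = 04:18 on Apr 8.
Elapsed = 04:18 − 13:38 (+1 day) = 14 hours 40 minutes.

14 hours 40 minutes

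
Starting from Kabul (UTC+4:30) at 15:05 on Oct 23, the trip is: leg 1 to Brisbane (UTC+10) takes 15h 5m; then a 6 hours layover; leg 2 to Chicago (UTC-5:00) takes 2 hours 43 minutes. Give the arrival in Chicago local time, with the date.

Convert departure to UTC: 15:05 − 4:30 = 10:35 UTC on Oct 23.
Add 15 hours 5 minutes leg 1 → 01:40 UTC (Oct 24).
Add 6 hours layover in Brisbane → 07:40 UTC.
Add 2 hours 43 minutes leg 2 → 10:23 UTC.
Chicago is UTC−5:00, so local arrival = 10:23 − 5:00 = 05:23 on Oct 24.

05:23 on Oct 24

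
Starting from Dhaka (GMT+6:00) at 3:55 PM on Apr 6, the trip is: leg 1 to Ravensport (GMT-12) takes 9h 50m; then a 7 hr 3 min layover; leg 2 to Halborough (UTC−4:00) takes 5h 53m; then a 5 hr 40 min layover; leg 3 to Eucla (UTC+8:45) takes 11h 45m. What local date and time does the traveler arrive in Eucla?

10:51 AM on Apr 8

Convert departure to UTC: 3:55 PM − 6:00 = 9:55 AM UTC on Apr 6.
Add 9 hours 50 minutes leg 1 → 7:45 PM UTC.
Add 7 hours and 3 minutes layover in Ravensport → 2:48 AM UTC (Apr 7).
Add 5 hours 53 minutes leg 2 → 8:41 AM UTC.
Add 5 hours 40 minutes layover in Halborough → 2:21 PM UTC.
Add 11 hours and 45 minutes leg 3 → 2:06 AM UTC (Apr 8).
Eucla is UTC+8:45, so local arrival = 2:06 AM + 8:45 = 10:51 AM on Apr 8.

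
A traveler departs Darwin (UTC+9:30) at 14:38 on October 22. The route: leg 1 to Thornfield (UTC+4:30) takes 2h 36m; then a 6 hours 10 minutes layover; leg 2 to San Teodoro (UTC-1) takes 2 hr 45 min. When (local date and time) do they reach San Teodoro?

15:39 on Oct 22

Convert departure to UTC: 14:38 − 9:30 = 05:08 UTC on Oct 22.
Add 2 hours and 36 minutes leg 1 → 07:44 UTC.
Add 6 hours 10 minutes layover in Thornfield → 13:54 UTC.
Add 2 hours and 45 minutes leg 2 → 16:39 UTC.
San Teodoro is UTC−1:00, so local arrival = 16:39 − 1:00 = 15:39 on Oct 22.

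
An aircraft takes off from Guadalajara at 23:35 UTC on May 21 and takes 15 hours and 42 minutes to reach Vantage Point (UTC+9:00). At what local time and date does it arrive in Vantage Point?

Departure is given in UTC: 23:35 on May 21.
Add 15 hours and 42 minutes → 15:17 UTC (May 22).
Vantage Point is UTC+9:00: 15:17 + 9:00 = 00:17 on May 23.

00:17 on May 23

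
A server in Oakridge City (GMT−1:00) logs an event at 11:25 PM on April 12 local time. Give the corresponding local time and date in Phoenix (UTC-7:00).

5:25 PM on April 12

Phoenix is 6:00 behind Oakridge City.
Shift by the zone difference: 11:25 PM − 6:00 = 5:25 PM on Apr 12 in Phoenix.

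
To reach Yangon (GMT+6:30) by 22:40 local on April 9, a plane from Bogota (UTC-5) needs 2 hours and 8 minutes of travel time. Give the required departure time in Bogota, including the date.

09:02 on April 9

Target arrival in UTC: 22:40 − 6:30 = 16:10 on Apr 9.
Subtract 2 hours 8 minutes → departure 14:02 UTC on Apr 9.
Bogota is UTC−5:00: 14:02 − 5:00 = 09:02 on Apr 9.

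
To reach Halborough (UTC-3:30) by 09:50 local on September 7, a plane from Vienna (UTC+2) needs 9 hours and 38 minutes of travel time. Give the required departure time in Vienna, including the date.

05:42 on September 7

Target arrival in UTC: 09:50 + 3:30 = 13:20 on Sep 7.
Subtract 9 hours 38 minutes → departure 03:42 UTC on Sep 7.
Vienna is UTC+2:00: 03:42 + 2:00 = 05:42 on Sep 7.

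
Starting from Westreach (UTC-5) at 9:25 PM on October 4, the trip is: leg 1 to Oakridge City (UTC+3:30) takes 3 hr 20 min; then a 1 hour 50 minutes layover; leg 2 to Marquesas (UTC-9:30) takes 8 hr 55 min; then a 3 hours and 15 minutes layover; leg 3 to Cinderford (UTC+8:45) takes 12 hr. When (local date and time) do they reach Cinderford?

Convert departure to UTC: 9:25 PM + 5:00 = 2:25 AM UTC on Oct 5.
Add 3 hours and 20 minutes leg 1 → 5:45 AM UTC.
Add 1 hour and 50 minutes layover in Oakridge City → 7:35 AM UTC.
Add 8 hours 55 minutes leg 2 → 4:30 PM UTC.
Add 3 hours 15 minutes layover in Marquesas → 7:45 PM UTC.
Add 12 hours leg 3 → 7:45 AM UTC (Oct 6).
Cinderford is UTC+8:45, so local arrival = 7:45 AM + 8:45 = 4:30 PM on Oct 6.

4:30 PM on October 6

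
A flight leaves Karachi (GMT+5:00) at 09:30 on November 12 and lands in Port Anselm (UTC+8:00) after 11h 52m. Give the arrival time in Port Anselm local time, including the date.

Convert departure to UTC: 09:30 − 5:00 = 04:30 UTC on Nov 12.
Add 11 hours and 52 minutes travel time → 16:22 UTC.
Port Anselm is UTC+8:00, so local arrival = 16:22 + 8:00 = 00:22 on Nov 13.

00:22 on November 13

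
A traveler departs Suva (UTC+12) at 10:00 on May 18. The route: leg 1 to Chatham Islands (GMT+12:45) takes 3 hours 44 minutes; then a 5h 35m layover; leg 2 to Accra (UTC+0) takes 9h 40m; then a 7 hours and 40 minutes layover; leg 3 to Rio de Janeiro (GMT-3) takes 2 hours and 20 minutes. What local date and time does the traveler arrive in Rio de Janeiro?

Convert departure to UTC: 10:00 − 12:00 = 22:00 UTC on May 17.
Add 3 hours and 44 minutes leg 1 → 01:44 UTC (May 18).
Add 5 hours 35 minutes layover in Chatham Islands → 07:19 UTC.
Add 9 hours and 40 minutes leg 2 → 16:59 UTC.
Add 7 hours and 40 minutes layover in Accra → 00:39 UTC (May 19).
Add 2 hours 20 minutes leg 3 → 02:59 UTC.
Rio de Janeiro is UTC−3:00, so local arrival = 02:59 − 3:00 = 23:59 on May 18.

23:59 on May 18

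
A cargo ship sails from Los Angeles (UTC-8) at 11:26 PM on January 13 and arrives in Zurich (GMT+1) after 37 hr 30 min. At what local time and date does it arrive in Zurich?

Convert departure to UTC: 11:26 PM + 8:00 = 7:26 AM UTC on Jan 14.
Add 37 hours and 30 minutes travel time → 8:56 PM UTC (Jan 15).
Zurich is UTC+1:00, so local arrival = 8:56 PM + 1:00 = 9:56 PM on Jan 15.

9:56 PM on January 15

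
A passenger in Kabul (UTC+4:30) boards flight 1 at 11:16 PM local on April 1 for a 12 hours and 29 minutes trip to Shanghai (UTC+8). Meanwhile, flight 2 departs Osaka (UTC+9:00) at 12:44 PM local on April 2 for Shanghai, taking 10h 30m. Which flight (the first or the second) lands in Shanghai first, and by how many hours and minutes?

the first, by 6 hours 59 minutes

Flight 1 in UTC: 11:16 PM − 4:30 = 6:46 PM on Apr 1.
+12 hours and 29 minutes → arrive 7:15 AM UTC on Apr 2.
Flight 2 in UTC: 12:44 PM − 9:00 = 3:44 AM on Apr 2.
+10 hours 30 minutes → arrive 2:14 PM UTC on Apr 2.
Flight 1 lands earlier by 6 hours 59 minutes.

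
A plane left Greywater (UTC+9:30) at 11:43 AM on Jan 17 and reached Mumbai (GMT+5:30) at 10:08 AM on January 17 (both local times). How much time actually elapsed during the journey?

Departure in UTC: 11:43 AM − 9:30 = 2:13 AM on Jan 17.
Arrival in UTC: 10:08 AM − 5:30 = 4:38 AM on Jan 17.
Elapsed = 4:38 AM − 2:13 AM = 2 hours 25 minutes.

2 hours 25 minutes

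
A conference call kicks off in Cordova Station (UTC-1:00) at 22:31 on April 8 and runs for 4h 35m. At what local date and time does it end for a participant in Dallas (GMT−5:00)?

23:06 on April 8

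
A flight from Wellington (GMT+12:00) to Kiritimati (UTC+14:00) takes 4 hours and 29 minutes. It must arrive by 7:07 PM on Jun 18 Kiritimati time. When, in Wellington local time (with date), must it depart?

Target arrival in UTC: 7:07 PM − 14:00 = 5:07 AM on Jun 18.
Subtract 4 hours 29 minutes → departure 12:38 AM UTC on Jun 18.
Wellington is UTC+12:00: 12:38 AM + 12:00 = 12:38 PM on Jun 18.

12:38 PM on June 18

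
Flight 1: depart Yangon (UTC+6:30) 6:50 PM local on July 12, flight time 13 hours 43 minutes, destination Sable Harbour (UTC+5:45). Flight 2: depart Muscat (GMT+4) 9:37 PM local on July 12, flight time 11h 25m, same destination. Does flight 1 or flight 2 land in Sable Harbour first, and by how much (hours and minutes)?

Flight 1 in UTC: 6:50 PM − 6:30 = 12:20 PM on Jul 12.
+13 hours 43 minutes → arrive 2:03 AM UTC on Jul 13.
Flight 2 in UTC: 9:37 PM − 4:00 = 5:37 PM on Jul 12.
+11 hours and 25 minutes → arrive 5:02 AM UTC on Jul 13.
Flight 1 lands earlier by 2 hours 59 minutes.

the first, by 2 hours 59 minutes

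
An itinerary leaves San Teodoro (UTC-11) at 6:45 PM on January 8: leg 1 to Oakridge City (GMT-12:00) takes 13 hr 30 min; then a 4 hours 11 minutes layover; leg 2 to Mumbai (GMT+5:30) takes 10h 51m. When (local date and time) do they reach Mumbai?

Convert departure to UTC: 6:45 PM + 11:00 = 5:45 AM UTC on Jan 9.
Add 13 hours 30 minutes leg 1 → 7:15 PM UTC.
Add 4 hours 11 minutes layover in Oakridge City → 11:26 PM UTC.
Add 10 hours and 51 minutes leg 2 → 10:17 AM UTC (Jan 10).
Mumbai is UTC+5:30, so local arrival = 10:17 AM + 5:30 = 3:47 PM on Jan 10.

3:47 PM on January 10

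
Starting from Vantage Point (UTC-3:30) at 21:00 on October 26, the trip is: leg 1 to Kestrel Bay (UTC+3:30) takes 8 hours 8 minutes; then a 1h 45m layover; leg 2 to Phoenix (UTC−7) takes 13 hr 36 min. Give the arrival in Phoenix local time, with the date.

16:59 on Oct 27

Convert departure to UTC: 21:00 + 3:30 = 00:30 UTC on Oct 27.
Add 8 hours 8 minutes leg 1 → 08:38 UTC.
Add 1 hour and 45 minutes layover in Kestrel Bay → 10:23 UTC.
Add 13 hours 36 minutes leg 2 → 23:59 UTC.
Phoenix is UTC−7:00, so local arrival = 23:59 − 7:00 = 16:59 on Oct 27.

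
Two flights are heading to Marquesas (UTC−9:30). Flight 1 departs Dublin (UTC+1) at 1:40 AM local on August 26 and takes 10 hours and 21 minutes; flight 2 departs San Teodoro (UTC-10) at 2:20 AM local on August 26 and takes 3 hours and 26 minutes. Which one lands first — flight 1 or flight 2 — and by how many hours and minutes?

the first, by 4 hours 45 minutes

Flight 1 in UTC: 1:40 AM − 1:00 = 12:40 AM on Aug 26.
+10 hours and 21 minutes → arrive 11:01 AM UTC on Aug 26.
Flight 2 in UTC: 2:20 AM + 10:00 = 12:20 PM on Aug 26.
+3 hours 26 minutes → arrive 3:46 PM UTC on Aug 26.
Flight 1 lands earlier by 4 hours 45 minutes.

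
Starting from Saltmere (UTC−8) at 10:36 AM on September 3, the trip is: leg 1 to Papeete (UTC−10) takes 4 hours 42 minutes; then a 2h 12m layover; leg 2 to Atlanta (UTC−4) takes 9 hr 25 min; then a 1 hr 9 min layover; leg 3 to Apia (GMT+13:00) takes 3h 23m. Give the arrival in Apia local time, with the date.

4:27 AM on September 5

Convert departure to UTC: 10:36 AM + 8:00 = 6:36 PM UTC on Sep 3.
Add 4 hours 42 minutes leg 1 → 11:18 PM UTC.
Add 2 hours 12 minutes layover in Papeete → 1:30 AM UTC (Sep 4).
Add 9 hours 25 minutes leg 2 → 10:55 AM UTC.
Add 1 hour and 9 minutes layover in Atlanta → 12:04 PM UTC.
Add 3 hours 23 minutes leg 3 → 3:27 PM UTC.
Apia is UTC+13:00, so local arrival = 3:27 PM + 13:00 = 4:27 AM on Sep 5.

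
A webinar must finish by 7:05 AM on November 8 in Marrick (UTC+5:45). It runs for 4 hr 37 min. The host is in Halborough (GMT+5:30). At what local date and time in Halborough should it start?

Target end time in UTC: 7:05 AM − 5:45 = 1:20 AM on Nov 8.
Subtract 4 hours 37 minutes → start 8:43 PM UTC on Nov 7.
Halborough is UTC+5:30: 8:43 PM + 5:30 = 2:13 AM on Nov 8.

2:13 AM on Nov 8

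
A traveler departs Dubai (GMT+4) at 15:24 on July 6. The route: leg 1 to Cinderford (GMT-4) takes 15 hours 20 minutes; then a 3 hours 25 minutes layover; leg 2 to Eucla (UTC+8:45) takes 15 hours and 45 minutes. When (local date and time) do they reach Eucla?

Convert departure to UTC: 15:24 − 4:00 = 11:24 UTC on Jul 6.
Add 15 hours and 20 minutes leg 1 → 02:44 UTC (Jul 7).
Add 3 hours and 25 minutes layover in Cinderford → 06:09 UTC.
Add 15 hours 45 minutes leg 2 → 21:54 UTC.
Eucla is UTC+8:45, so local arrival = 21:54 + 8:45 = 06:39 on Jul 8.

06:39 on Jul 8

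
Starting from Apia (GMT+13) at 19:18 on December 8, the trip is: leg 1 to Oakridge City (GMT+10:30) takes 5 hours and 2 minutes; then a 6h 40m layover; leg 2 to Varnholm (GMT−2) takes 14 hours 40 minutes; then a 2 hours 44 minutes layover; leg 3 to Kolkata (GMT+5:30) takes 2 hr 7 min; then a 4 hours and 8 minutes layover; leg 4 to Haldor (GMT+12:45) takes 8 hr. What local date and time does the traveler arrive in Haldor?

Convert departure to UTC: 19:18 − 13:00 = 06:18 UTC on Dec 8.
Add 5 hours 2 minutes leg 1 → 11:20 UTC.
Add 6 hours 40 minutes layover in Oakridge City → 18:00 UTC.
Add 14 hours 40 minutes leg 2 → 08:40 UTC (Dec 9).
Add 2 hours 44 minutes layover in Varnholm → 11:24 UTC.
Add 2 hours and 7 minutes leg 3 → 13:31 UTC.
Add 4 hours 8 minutes layover in Kolkata → 17:39 UTC.
Add 8 hours leg 4 → 01:39 UTC (Dec 10).
Haldor is UTC+12:45, so local arrival = 01:39 + 12:45 = 14:24 on Dec 10.

14:24 on December 10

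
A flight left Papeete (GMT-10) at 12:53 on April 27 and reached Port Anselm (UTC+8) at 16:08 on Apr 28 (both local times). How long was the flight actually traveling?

9 hours 15 minutes

Port Anselm is 18:00 ahead of Papeete.
Clock-face elapsed time (ignoring zones) is 27 hours 15 minutes.
Actual elapsed = 27 hours 15 minutes − 18:00 = 9 hours 15 minutes.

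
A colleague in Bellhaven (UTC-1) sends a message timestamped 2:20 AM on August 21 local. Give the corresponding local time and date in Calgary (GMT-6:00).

In UTC: 2:20 AM + 1:00 = 3:20 AM on Aug 21.
Calgary is UTC−6:00: 3:20 AM − 6:00 = 9:20 PM on Aug 20.

9:20 PM on August 20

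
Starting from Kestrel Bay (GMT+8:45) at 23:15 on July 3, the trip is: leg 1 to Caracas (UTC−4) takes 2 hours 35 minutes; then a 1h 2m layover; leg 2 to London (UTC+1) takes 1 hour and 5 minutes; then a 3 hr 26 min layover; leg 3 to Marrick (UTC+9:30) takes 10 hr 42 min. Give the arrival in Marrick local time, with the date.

18:50 on July 4

Convert departure to UTC: 23:15 − 8:45 = 14:30 UTC on Jul 3.
Add 2 hours 35 minutes leg 1 → 17:05 UTC.
Add 1 hour and 2 minutes layover in Caracas → 18:07 UTC.
Add 1 hour 5 minutes leg 2 → 19:12 UTC.
Add 3 hours and 26 minutes layover in London → 22:38 UTC.
Add 10 hours and 42 minutes leg 3 → 09:20 UTC (Jul 4).
Marrick is UTC+9:30, so local arrival = 09:20 + 9:30 = 18:50 on Jul 4.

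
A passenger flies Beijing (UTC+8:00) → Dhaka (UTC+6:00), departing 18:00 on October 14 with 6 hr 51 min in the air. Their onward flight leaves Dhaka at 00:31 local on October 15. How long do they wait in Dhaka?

Convert departure to UTC: 18:00 − 8:00 = 10:00 UTC on Oct 14.
Add 6 hours 51 minutes flight time → 16:51 UTC.
Dhaka is UTC+6:00, so local arrival = 16:51 + 6:00 = 22:51 on Oct 14.
Layover = 00:31 − 22:51 (+1 day) = 1 hour 40 minutes.

1 hour 40 minutes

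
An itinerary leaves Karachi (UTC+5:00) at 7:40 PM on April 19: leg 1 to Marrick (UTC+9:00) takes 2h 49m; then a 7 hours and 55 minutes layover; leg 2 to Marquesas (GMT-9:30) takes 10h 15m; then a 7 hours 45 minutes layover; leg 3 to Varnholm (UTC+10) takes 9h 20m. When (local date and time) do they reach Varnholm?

Convert departure to UTC: 7:40 PM − 5:00 = 2:40 PM UTC on Apr 19.
Add 2 hours and 49 minutes leg 1 → 5:29 PM UTC.
Add 7 hours and 55 minutes layover in Marrick → 1:24 AM UTC (Apr 20).
Add 10 hours 15 minutes leg 2 → 11:39 AM UTC.
Add 7 hours and 45 minutes layover in Marquesas → 7:24 PM UTC.
Add 9 hours and 20 minutes leg 3 → 4:44 AM UTC (Apr 21).
Varnholm is UTC+10:00, so local arrival = 4:44 AM + 10:00 = 2:44 PM on Apr 21.

2:44 PM on Apr 21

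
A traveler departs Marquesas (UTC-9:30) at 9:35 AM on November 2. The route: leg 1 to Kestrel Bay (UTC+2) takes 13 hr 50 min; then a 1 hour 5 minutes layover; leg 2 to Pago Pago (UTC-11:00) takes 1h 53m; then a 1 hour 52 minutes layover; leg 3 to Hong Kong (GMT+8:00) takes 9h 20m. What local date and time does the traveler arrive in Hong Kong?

Convert departure to UTC: 9:35 AM + 9:30 = 7:05 PM UTC on Nov 2.
Add 13 hours 50 minutes leg 1 → 8:55 AM UTC (Nov 3).
Add 1 hour and 5 minutes layover in Kestrel Bay → 10:00 AM UTC.
Add 1 hour and 53 minutes leg 2 → 11:53 AM UTC.
Add 1 hour 52 minutes layover in Pago Pago → 1:45 PM UTC.
Add 9 hours 20 minutes leg 3 → 11:05 PM UTC.
Hong Kong is UTC+8:00, so local arrival = 11:05 PM + 8:00 = 7:05 AM on Nov 4.

7:05 AM on November 4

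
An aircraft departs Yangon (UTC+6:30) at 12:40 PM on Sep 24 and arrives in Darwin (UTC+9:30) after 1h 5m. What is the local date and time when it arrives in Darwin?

Convert departure to UTC: 12:40 PM − 6:30 = 6:10 AM UTC on Sep 24.
Add 1 hour 5 minutes travel time → 7:15 AM UTC.
Darwin is UTC+9:30, so local arrival = 7:15 AM + 9:30 = 4:45 PM on Sep 24.

4:45 PM on Sep 24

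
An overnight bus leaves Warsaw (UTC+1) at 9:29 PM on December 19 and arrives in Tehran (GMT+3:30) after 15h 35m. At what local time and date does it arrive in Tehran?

3:34 PM on Dec 20

Convert departure to UTC: 9:29 PM − 1:00 = 8:29 PM UTC on Dec 19.
Add 15 hours 35 minutes travel time → 12:04 PM UTC (Dec 20).
Tehran is UTC+3:30, so local arrival = 12:04 PM + 3:30 = 3:34 PM on Dec 20.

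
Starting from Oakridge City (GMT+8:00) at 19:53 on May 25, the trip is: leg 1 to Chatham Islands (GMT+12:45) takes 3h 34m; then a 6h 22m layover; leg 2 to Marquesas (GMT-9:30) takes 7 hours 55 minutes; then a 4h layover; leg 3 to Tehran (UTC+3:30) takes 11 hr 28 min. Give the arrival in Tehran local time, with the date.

00:42 on May 27

Convert departure to UTC: 19:53 − 8:00 = 11:53 UTC on May 25.
Add 3 hours and 34 minutes leg 1 → 15:27 UTC.
Add 6 hours 22 minutes layover in Chatham Islands → 21:49 UTC.
Add 7 hours and 55 minutes leg 2 → 05:44 UTC (May 26).
Add 4 hours layover in Marquesas → 09:44 UTC.
Add 11 hours and 28 minutes leg 3 → 21:12 UTC.
Tehran is UTC+3:30, so local arrival = 21:12 + 3:30 = 00:42 on May 27.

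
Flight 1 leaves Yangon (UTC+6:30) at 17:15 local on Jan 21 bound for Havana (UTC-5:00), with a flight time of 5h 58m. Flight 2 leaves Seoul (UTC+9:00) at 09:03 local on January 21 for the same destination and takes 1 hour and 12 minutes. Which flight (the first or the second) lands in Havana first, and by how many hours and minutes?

Flight 1 in UTC: 17:15 − 6:30 = 10:45 on Jan 21.
+5 hours 58 minutes → arrive 16:43 UTC on Jan 21.
Flight 2 in UTC: 09:03 − 9:00 = 00:03 on Jan 21.
+1 hour and 12 minutes → arrive 01:15 UTC on Jan 21.
Flight 2 lands earlier by 15 hours 28 minutes.

the second, by 15 hours 28 minutes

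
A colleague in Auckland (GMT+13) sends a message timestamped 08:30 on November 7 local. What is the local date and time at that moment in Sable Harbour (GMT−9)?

In UTC: 08:30 − 13:00 = 19:30 on Nov 6.
Sable Harbour is UTC−9:00: 19:30 − 9:00 = 10:30 on Nov 6.

10:30 on November 6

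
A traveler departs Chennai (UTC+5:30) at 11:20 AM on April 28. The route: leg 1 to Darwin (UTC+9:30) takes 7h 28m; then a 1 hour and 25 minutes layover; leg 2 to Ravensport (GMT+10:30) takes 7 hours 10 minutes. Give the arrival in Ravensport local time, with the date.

Convert departure to UTC: 11:20 AM − 5:30 = 5:50 AM UTC on Apr 28.
Add 7 hours and 28 minutes leg 1 → 1:18 PM UTC.
Add 1 hour and 25 minutes layover in Darwin → 2:43 PM UTC.
Add 7 hours and 10 minutes leg 2 → 9:53 PM UTC.
Ravensport is UTC+10:30, so local arrival = 9:53 PM + 10:30 = 8:23 AM on Apr 29.

8:23 AM on Apr 29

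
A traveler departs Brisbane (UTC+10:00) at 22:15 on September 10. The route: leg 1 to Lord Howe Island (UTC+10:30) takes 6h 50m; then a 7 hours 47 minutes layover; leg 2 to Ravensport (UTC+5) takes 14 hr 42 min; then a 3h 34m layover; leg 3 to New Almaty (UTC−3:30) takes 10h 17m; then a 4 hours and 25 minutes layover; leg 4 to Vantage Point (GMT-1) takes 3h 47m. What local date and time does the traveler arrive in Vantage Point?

14:37 on September 12

Convert departure to UTC: 22:15 − 10:00 = 12:15 UTC on Sep 10.
Add 6 hours and 50 minutes leg 1 → 19:05 UTC.
Add 7 hours and 47 minutes layover in Lord Howe Island → 02:52 UTC (Sep 11).
Add 14 hours 42 minutes leg 2 → 17:34 UTC.
Add 3 hours 34 minutes layover in Ravensport → 21:08 UTC.
Add 10 hours 17 minutes leg 3 → 07:25 UTC (Sep 12).
Add 4 hours and 25 minutes layover in New Almaty → 11:50 UTC.
Add 3 hours and 47 minutes leg 4 → 15:37 UTC.
Vantage Point is UTC−1:00, so local arrival = 15:37 − 1:00 = 14:37 on Sep 12.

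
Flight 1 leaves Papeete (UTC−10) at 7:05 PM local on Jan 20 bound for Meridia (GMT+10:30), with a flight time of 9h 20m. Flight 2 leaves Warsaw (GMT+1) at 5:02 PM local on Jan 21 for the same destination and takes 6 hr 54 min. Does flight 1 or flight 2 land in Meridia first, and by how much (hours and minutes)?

the first, by 8 hours 31 minutes

Flight 1 in UTC: 7:05 PM + 10:00 = 5:05 AM on Jan 21.
+9 hours and 20 minutes → arrive 2:25 PM UTC on Jan 21.
Flight 2 in UTC: 5:02 PM − 1:00 = 4:02 PM on Jan 21.
+6 hours and 54 minutes → arrive 10:56 PM UTC on Jan 21.
Flight 1 lands earlier by 8 hours 31 minutes.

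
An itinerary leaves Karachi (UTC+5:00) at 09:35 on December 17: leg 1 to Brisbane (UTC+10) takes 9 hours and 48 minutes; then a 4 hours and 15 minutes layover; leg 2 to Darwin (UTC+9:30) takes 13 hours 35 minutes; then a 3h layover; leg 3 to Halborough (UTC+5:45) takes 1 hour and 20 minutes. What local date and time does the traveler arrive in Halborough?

Convert departure to UTC: 09:35 − 5:00 = 04:35 UTC on Dec 17.
Add 9 hours 48 minutes leg 1 → 14:23 UTC.
Add 4 hours and 15 minutes layover in Brisbane → 18:38 UTC.
Add 13 hours 35 minutes leg 2 → 08:13 UTC (Dec 18).
Add 3 hours layover in Darwin → 11:13 UTC.
Add 1 hour and 20 minutes leg 3 → 12:33 UTC.
Halborough is UTC+5:45, so local arrival = 12:33 + 5:45 = 18:18 on Dec 18.

18:18 on December 18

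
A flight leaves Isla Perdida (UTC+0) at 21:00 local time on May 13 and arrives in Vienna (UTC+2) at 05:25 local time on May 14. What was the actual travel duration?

6 hours 25 minutes

Departure is already UTC: 21:00 on May 13.
Arrival in UTC: 05:25 − 2:00 = 03:25 on May 14.
Elapsed = 03:25 − 21:00 (+1 day) = 6 hours 25 minutes.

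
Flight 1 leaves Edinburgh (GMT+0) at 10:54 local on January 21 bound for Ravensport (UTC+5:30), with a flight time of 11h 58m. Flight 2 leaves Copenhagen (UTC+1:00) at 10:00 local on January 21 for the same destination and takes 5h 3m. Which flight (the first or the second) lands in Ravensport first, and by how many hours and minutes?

the second, by 8 hours 49 minutes

Flight 1 departs at 10:54 UTC (Jan 21).
+11 hours 58 minutes → arrive 22:52 UTC on Jan 21.
Flight 2 in UTC: 10:00 − 1:00 = 09:00 on Jan 21.
+5 hours 3 minutes → arrive 14:03 UTC on Jan 21.
Flight 2 lands earlier by 8 hours 49 minutes.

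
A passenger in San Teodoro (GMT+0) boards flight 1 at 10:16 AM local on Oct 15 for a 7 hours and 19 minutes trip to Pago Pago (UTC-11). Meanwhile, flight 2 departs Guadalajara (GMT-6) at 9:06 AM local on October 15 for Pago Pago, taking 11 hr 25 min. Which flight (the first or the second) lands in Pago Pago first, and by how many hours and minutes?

Flight 1 departs at 10:16 AM UTC (Oct 15).
+7 hours 19 minutes → arrive 5:35 PM UTC on Oct 15.
Flight 2 in UTC: 9:06 AM + 6:00 = 3:06 PM on Oct 15.
+11 hours and 25 minutes → arrive 2:31 AM UTC on Oct 16.
Flight 1 lands earlier by 8 hours 56 minutes.

the first, by 8 hours 56 minutes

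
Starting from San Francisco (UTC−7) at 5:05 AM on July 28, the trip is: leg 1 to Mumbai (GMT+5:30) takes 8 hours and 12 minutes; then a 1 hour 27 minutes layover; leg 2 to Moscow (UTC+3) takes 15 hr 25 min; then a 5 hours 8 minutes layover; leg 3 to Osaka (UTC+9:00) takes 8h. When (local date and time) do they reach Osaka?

11:17 AM on July 30

Convert departure to UTC: 5:05 AM + 7:00 = 12:05 PM UTC on Jul 28.
Add 8 hours and 12 minutes leg 1 → 8:17 PM UTC.
Add 1 hour and 27 minutes layover in Mumbai → 9:44 PM UTC.
Add 15 hours 25 minutes leg 2 → 1:09 PM UTC (Jul 29).
Add 5 hours 8 minutes layover in Moscow → 6:17 PM UTC.
Add 8 hours leg 3 → 2:17 AM UTC (Jul 30).
Osaka is UTC+9:00, so local arrival = 2:17 AM + 9:00 = 11:17 AM on Jul 30.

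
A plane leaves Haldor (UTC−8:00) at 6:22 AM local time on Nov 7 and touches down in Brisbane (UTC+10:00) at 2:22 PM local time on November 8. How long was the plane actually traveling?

Departure in UTC: 6:22 AM + 8:00 = 2:22 PM on Nov 7.
Arrival in UTC: 2:22 PM − 10:00 = 4:22 AM on Nov 8.
Elapsed = 4:22 AM − 2:22 PM (+1 day) = 14 hours.

14 hours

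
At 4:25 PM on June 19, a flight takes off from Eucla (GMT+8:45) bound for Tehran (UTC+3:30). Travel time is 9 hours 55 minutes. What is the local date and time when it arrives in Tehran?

Tehran is 5:15 behind Eucla.
After 9 hours 55 minutes it is 2:20 AM (Jun 20) in Eucla.
Shift by the zone difference: 2:20 AM − 5:15 = 9:05 PM on Jun 19 in Tehran.

9:05 PM on June 19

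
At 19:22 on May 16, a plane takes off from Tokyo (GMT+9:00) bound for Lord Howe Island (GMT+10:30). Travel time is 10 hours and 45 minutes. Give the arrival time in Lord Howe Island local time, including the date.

Convert departure to UTC: 19:22 − 9:00 = 10:22 UTC on May 16.
Add 10 hours and 45 minutes travel time → 21:07 UTC.
Lord Howe Island is UTC+10:30, so local arrival = 21:07 + 10:30 = 07:37 on May 17.

07:37 on May 17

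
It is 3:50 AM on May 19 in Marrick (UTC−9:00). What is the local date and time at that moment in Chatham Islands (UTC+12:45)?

Chatham Islands is 21:45 ahead of Marrick.
Shift by the zone difference: 3:50 AM + 21:45 = 1:35 AM on May 20 in Chatham Islands.

1:35 AM on May 20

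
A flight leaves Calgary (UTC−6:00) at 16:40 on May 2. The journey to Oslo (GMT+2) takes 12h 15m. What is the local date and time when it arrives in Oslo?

Oslo is 8:00 ahead of Calgary.
After 12 hours and 15 minutes it is 04:55 (May 3) in Calgary.
Shift by the zone difference: 04:55 + 8:00 = 12:55 on May 3 in Oslo.

12:55 on May 3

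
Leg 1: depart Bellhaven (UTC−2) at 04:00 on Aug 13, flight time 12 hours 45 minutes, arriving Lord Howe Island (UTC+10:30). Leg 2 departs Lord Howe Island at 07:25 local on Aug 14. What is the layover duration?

2 hours 10 minutes

Convert departure to UTC: 04:00 + 2:00 = 06:00 UTC on Aug 13.
Add 12 hours 45 minutes flight time → 18:45 UTC.
Lord Howe Island is UTC+10:30, so local arrival = 18:45 + 10:30 = 05:15 on Aug 14.
Layover = 07:25 − 05:15 = 2 hours 10 minutes.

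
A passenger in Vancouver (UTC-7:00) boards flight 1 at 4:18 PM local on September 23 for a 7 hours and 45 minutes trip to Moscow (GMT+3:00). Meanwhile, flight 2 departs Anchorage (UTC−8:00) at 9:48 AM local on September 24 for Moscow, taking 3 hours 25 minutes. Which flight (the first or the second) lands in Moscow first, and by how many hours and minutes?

the first, by 14 hours 10 minutes

Flight 1 in UTC: 4:18 PM + 7:00 = 11:18 PM on Sep 23.
+7 hours and 45 minutes → arrive 7:03 AM UTC on Sep 24.
Flight 2 in UTC: 9:48 AM + 8:00 = 5:48 PM on Sep 24.
+3 hours 25 minutes → arrive 9:13 PM UTC on Sep 24.
Flight 1 lands earlier by 14 hours 10 minutes.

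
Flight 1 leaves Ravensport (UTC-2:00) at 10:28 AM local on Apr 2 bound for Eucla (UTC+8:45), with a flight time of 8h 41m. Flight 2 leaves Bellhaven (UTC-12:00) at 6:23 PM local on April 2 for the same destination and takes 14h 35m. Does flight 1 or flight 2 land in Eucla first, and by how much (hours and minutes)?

the first, by 23 hours 49 minutes

Flight 1 in UTC: 10:28 AM + 2:00 = 12:28 PM on Apr 2.
+8 hours and 41 minutes → arrive 9:09 PM UTC on Apr 2.
Flight 2 in UTC: 6:23 PM + 12:00 = 6:23 AM on Apr 3.
+14 hours 35 minutes → arrive 8:58 PM UTC on Apr 3.
Flight 1 lands earlier by 23 hours 49 minutes.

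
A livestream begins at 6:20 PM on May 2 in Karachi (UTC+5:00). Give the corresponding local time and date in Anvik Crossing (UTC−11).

2:20 AM on May 2

Anvik Crossing is 16:00 behind Karachi.
Shift by the zone difference: 6:20 PM − 16:00 = 2:20 AM on May 2 in Anvik Crossing.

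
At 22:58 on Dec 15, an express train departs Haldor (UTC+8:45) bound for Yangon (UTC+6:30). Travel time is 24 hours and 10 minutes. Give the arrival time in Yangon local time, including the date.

20:53 on December 16

Convert departure to UTC: 22:58 − 8:45 = 14:13 UTC on Dec 15.
Add 24 hours 10 minutes travel time → 14:23 UTC (Dec 16).
Yangon is UTC+6:30, so local arrival = 14:23 + 6:30 = 20:53 on Dec 16.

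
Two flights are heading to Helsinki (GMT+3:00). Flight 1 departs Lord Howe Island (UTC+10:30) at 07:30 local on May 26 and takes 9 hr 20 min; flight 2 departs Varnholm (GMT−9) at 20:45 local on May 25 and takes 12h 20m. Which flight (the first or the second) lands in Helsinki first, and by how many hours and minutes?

the first, by 11 hours 45 minutes

Flight 1 in UTC: 07:30 − 10:30 = 21:00 on May 25.
+9 hours 20 minutes → arrive 06:20 UTC on May 26.
Flight 2 in UTC: 20:45 + 9:00 = 05:45 on May 26.
+12 hours 20 minutes → arrive 18:05 UTC on May 26.
Flight 1 lands earlier by 11 hours 45 minutes.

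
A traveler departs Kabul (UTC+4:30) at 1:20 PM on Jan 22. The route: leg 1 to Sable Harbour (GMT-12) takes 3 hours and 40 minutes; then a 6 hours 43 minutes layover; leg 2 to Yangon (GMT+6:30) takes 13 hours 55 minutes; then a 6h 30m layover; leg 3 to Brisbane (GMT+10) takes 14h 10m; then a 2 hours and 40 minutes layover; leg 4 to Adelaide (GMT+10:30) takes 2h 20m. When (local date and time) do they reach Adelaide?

9:18 PM on Jan 24

Convert departure to UTC: 1:20 PM − 4:30 = 8:50 AM UTC on Jan 22.
Add 3 hours 40 minutes leg 1 → 12:30 PM UTC.
Add 6 hours 43 minutes layover in Sable Harbour → 7:13 PM UTC.
Add 13 hours and 55 minutes leg 2 → 9:08 AM UTC (Jan 23).
Add 6 hours 30 minutes layover in Yangon → 3:38 PM UTC.
Add 14 hours 10 minutes leg 3 → 5:48 AM UTC (Jan 24).
Add 2 hours and 40 minutes layover in Brisbane → 8:28 AM UTC.
Add 2 hours 20 minutes leg 4 → 10:48 AM UTC.
Adelaide is UTC+10:30, so local arrival = 10:48 AM + 10:30 = 9:18 PM on Jan 24.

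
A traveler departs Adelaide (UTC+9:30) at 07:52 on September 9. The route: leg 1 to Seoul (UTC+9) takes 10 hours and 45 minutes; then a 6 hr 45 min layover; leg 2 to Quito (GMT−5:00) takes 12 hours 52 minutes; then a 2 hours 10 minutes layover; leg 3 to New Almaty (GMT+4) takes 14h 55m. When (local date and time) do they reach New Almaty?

Convert departure to UTC: 07:52 − 9:30 = 22:22 UTC on Sep 8.
Add 10 hours 45 minutes leg 1 → 09:07 UTC (Sep 9).
Add 6 hours 45 minutes layover in Seoul → 15:52 UTC.
Add 12 hours 52 minutes leg 2 → 04:44 UTC (Sep 10).
Add 2 hours and 10 minutes layover in Quito → 06:54 UTC.
Add 14 hours and 55 minutes leg 3 → 21:49 UTC.
New Almaty is UTC+4:00, so local arrival = 21:49 + 4:00 = 01:49 on Sep 11.

01:49 on Sep 11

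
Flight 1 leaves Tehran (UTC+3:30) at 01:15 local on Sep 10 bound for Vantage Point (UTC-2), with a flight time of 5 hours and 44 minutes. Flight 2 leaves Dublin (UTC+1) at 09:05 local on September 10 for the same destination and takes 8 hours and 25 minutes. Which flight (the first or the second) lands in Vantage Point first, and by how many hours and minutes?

the first, by 13 hours 1 minute

Flight 1 in UTC: 01:15 − 3:30 = 21:45 on Sep 9.
+5 hours 44 minutes → arrive 03:29 UTC on Sep 10.
Flight 2 in UTC: 09:05 − 1:00 = 08:05 on Sep 10.
+8 hours and 25 minutes → arrive 16:30 UTC on Sep 10.
Flight 1 lands earlier by 13 hours 1 minute.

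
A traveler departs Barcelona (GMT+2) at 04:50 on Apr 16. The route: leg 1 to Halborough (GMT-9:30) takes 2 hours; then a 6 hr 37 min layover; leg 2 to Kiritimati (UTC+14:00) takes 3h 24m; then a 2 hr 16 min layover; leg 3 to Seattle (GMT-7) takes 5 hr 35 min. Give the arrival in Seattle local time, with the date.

15:42 on April 16

Convert departure to UTC: 04:50 − 2:00 = 02:50 UTC on Apr 16.
Add 2 hours leg 1 → 04:50 UTC.
Add 6 hours and 37 minutes layover in Halborough → 11:27 UTC.
Add 3 hours and 24 minutes leg 2 → 14:51 UTC.
Add 2 hours 16 minutes layover in Kiritimati → 17:07 UTC.
Add 5 hours 35 minutes leg 3 → 22:42 UTC.
Seattle is UTC−7:00, so local arrival = 22:42 − 7:00 = 15:42 on Apr 16.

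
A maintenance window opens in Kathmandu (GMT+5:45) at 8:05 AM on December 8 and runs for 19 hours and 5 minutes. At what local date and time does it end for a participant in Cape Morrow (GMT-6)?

3:25 PM on December 8

Cape Morrow is 11:45 behind Kathmandu.
After 19 hours and 5 minutes it is 3:10 AM (Dec 9) in Kathmandu.
Shift by the zone difference: 3:10 AM − 11:45 = 3:25 PM on Dec 8 in Cape Morrow.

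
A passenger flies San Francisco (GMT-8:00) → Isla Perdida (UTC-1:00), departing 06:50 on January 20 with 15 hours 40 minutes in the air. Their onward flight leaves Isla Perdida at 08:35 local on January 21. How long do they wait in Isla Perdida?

Convert departure to UTC: 06:50 + 8:00 = 14:50 UTC on Jan 20.
Add 15 hours 40 minutes flight time → 06:30 UTC (Jan 21).
Isla Perdida is UTC−1:00, so local arrival = 06:30 − 1:00 = 05:30 on Jan 21.
Layover = 08:35 − 05:30 = 3 hours 5 minutes.

3 hours 5 minutes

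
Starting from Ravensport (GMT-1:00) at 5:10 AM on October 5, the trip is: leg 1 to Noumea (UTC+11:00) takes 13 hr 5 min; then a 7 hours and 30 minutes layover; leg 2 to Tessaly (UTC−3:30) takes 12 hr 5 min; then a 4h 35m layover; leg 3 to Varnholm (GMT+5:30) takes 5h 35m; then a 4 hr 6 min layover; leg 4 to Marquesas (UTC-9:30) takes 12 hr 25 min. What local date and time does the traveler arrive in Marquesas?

Convert departure to UTC: 5:10 AM + 1:00 = 6:10 AM UTC on Oct 5.
Add 13 hours 5 minutes leg 1 → 7:15 PM UTC.
Add 7 hours 30 minutes layover in Noumea → 2:45 AM UTC (Oct 6).
Add 12 hours 5 minutes leg 2 → 2:50 PM UTC.
Add 4 hours and 35 minutes layover in Tessaly → 7:25 PM UTC.
Add 5 hours and 35 minutes leg 3 → 1:00 AM UTC (Oct 7).
Add 4 hours and 6 minutes layover in Varnholm → 5:06 AM UTC.
Add 12 hours 25 minutes leg 4 → 5:31 PM UTC.
Marquesas is UTC−9:30, so local arrival = 5:31 PM − 9:30 = 8:01 AM on Oct 7.

8:01 AM on Oct 7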